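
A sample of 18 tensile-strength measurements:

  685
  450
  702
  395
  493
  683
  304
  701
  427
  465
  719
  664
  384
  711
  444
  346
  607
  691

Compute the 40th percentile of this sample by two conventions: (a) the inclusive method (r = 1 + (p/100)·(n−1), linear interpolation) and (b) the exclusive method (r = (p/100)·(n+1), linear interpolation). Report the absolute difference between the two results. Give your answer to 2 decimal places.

Sorted: 304, 346, 384, 395, 427, 444, 450, 465, 493, 607, 664, 683, 685, 691, 701, 702, 711, 719.
n = 18.
(a) r = 7.8; between ranks 7 (450) and 8 (465): 462.
(b) r = 7.6; between ranks 7 (450) and 8 (465): 459.
|462 − 459| = 3.

3.00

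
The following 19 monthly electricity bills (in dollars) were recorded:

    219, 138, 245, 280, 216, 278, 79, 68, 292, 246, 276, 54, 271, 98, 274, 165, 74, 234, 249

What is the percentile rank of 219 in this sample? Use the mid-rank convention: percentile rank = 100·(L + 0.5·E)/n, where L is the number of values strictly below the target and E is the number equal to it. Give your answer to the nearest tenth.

Sorted: 54, 68, 74, 79, 98, 138, 165, 216, 219, 234, 245, 246, 249, 271, 274, 276, 278, 280, 292.
Count below 219: L = 8; count equal: E = 1; n = 19.
Percentile rank = 100·(8 + 0.5·1)/19 = 100·8.5/19 = 44.74.

44.7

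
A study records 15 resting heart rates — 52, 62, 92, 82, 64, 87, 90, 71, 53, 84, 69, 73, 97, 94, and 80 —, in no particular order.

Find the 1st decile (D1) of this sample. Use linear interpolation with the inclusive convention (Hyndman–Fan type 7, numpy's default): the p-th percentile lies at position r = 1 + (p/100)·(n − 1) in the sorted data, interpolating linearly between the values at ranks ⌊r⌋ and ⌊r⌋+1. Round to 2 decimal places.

Sorted: 52, 53, 62, 64, 69, 71, 73, 80, 82, 84, 87, 90, 92, 94, 97.
n = 15.
r = 1 + (10/100)·(15 − 1) = 1 + 1.4 = 2.4.
Rank 2 is 53 and rank 3 is 62.
Interpolate: 53 + 0.4·(62 − 53) = 53 + 0.4·9 = 56.6.

56.60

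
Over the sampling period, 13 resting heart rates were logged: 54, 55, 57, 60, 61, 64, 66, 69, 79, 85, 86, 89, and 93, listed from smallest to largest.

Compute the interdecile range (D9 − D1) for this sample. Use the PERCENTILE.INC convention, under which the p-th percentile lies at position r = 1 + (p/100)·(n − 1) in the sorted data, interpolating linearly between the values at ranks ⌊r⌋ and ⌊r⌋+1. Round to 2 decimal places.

n = 13.
P10: r = 2.2; ranks 2–3 are 55, 57; interpolating gives 55.4.
P90: r = 11.8; ranks 11–12 are 86, 89; interpolating gives 88.4.
Difference: 88.4 − 55.4 = 33.

33.00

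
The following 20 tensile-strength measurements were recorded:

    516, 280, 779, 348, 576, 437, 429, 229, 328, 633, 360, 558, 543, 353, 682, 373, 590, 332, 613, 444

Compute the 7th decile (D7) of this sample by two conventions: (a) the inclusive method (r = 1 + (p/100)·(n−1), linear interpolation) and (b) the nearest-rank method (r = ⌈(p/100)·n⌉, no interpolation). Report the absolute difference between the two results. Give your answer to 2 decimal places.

Sorted: 229, 280, 328, 332, 348, 353, 360, 373, 429, 437, 444, 516, 543, 558, 576, 590, 613, 633, 682, 779.
n = 20.
(a) r = 14.3; between ranks 14 (558) and 15 (576): 563.4.
(b) the nearest-rank method: rank 14 → 558.
|563.4 − 558| = 5.4.

5.40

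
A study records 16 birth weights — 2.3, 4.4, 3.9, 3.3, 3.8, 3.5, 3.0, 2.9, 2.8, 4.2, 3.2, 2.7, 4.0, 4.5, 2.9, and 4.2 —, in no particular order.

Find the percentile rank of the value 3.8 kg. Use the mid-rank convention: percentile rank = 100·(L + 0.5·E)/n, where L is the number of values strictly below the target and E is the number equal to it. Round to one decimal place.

Sorted: 2.3, 2.7, 2.8, 2.9, 2.9, 3.0, 3.2, 3.3, 3.5, 3.8, 3.9, 4.0, 4.2, 4.2, 4.4, 4.5.
Count below 3.8: L = 9; count equal: E = 1; n = 16.
Percentile rank = 100·(9 + 0.5·1)/16 = 100·9.5/16 = 59.38.

59.4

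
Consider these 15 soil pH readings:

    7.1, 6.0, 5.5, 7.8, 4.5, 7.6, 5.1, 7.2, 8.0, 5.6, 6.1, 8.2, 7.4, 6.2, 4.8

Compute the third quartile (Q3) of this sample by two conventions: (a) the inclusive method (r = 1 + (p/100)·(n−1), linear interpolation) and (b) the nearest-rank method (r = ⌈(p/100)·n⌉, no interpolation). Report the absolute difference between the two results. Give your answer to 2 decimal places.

Sorted: 4.5, 4.8, 5.1, 5.5, 5.6, 6.0, 6.1, 6.2, 7.1, 7.2, 7.4, 7.6, 7.8, 8.0, 8.2.
n = 15.
(a) r = 11.5; between ranks 11 (7.4) and 12 (7.6): 7.5.
(b) the nearest-rank method: rank 12 → 7.6.
|7.5 − 7.6| = 0.1.

0.10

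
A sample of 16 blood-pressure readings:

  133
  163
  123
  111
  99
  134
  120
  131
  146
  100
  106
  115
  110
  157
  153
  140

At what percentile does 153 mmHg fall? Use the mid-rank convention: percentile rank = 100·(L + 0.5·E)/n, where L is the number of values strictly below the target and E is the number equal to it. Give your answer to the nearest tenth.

84.4

Sorted: 99, 100, 106, 110, 111, 115, 120, 123, 131, 133, 134, 140, 146, 153, 157, 163.
Count below 153: L = 13; count equal: E = 1; n = 16.
Percentile rank = 100·(13 + 0.5·1)/16 = 100·13.5/16 = 84.38.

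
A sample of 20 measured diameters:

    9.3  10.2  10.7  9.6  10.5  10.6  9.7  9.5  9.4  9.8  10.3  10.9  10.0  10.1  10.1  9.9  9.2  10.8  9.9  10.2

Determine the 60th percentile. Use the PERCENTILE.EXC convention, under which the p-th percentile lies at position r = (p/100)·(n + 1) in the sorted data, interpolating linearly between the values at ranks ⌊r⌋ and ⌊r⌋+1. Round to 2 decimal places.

10.16

Sorted: 9.2, 9.3, 9.4, 9.5, 9.6, 9.7, 9.8, 9.9, 9.9, 10.0, 10.1, 10.1, 10.2, 10.2, 10.3, 10.5, 10.6, 10.7, 10.8, 10.9.
n = 20.
r = (60/100)·(20 + 1) = 12.6.
Rank 12 is 10.1 and rank 13 is 10.2.
Interpolate: 10.1 + 0.6·(10.2 − 10.1) = 10.1 + 0.6·0.1 = 10.16.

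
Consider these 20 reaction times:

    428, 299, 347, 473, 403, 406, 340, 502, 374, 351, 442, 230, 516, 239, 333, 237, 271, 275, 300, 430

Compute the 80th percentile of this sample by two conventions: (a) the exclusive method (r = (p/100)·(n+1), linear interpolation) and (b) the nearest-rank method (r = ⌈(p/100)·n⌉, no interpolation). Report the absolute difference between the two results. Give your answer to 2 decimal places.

9.60

Sorted: 230, 237, 239, 271, 275, 299, 300, 333, 340, 347, 351, 374, 403, 406, 428, 430, 442, 473, 502, 516.
n = 20.
(a) r = 16.8; between ranks 16 (430) and 17 (442): 439.6.
(b) the nearest-rank method: rank 16 → 430.
|439.6 − 430| = 9.6.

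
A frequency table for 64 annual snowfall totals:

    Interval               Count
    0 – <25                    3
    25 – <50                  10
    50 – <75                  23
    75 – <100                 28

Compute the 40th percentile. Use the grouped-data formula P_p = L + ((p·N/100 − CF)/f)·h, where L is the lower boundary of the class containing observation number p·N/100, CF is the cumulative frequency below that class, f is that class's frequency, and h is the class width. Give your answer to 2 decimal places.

N = 64; target position k = 40/100 · 64 = 25.6.
Cumulative frequencies: 3, 13, 36, 64.
Observation 25.6 falls in the class 50 – <75.
L = 50, CF = 13, f = 23, h = 25.
P40 = 50 + ((25.6 − 13)/23)·25 = 50 + 13.6957 = 63.6957.

63.70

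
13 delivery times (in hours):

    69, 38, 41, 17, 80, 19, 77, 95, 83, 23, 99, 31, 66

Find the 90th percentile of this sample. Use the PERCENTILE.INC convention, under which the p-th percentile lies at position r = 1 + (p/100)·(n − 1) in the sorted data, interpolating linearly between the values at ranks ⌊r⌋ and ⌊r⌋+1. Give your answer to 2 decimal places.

Sorted: 17, 19, 23, 31, 38, 41, 66, 69, 77, 80, 83, 95, 99.
n = 13.
r = 1 + (90/100)·(13 − 1) = 1 + 10.8 = 11.8.
Rank 11 is 83 and rank 12 is 95.
Interpolate: 83 + 0.8·(95 − 83) = 83 + 0.8·12 = 92.6.

92.60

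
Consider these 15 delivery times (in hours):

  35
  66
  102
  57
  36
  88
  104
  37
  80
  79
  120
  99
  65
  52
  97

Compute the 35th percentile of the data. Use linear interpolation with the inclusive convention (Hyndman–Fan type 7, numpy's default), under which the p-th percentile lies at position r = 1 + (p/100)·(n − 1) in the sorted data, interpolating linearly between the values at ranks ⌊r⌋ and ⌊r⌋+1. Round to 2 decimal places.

64.20

Sorted: 35, 36, 37, 52, 57, 65, 66, 79, 80, 88, 97, 99, 102, 104, 120.
n = 15.
r = 1 + (35/100)·(15 − 1) = 1 + 4.9 = 5.9.
Rank 5 is 57 and rank 6 is 65.
Interpolate: 57 + 0.9·(65 − 57) = 57 + 0.9·8 = 64.2.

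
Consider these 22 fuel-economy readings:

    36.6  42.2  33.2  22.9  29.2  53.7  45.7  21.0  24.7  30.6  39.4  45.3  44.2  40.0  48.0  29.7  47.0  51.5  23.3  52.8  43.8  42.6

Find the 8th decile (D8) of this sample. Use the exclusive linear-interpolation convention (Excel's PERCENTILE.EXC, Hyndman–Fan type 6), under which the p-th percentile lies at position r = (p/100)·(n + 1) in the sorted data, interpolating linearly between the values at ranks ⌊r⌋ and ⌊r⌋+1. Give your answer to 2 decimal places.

Sorted: 21.0, 22.9, 23.3, 24.7, 29.2, 29.7, 30.6, 33.2, 36.6, 39.4, 40.0, 42.2, 42.6, 43.8, 44.2, 45.3, 45.7, 47.0, 48.0, 51.5, 52.8, 53.7.
n = 22.
r = (80/100)·(22 + 1) = 18.4.
Rank 18 is 47.0 and rank 19 is 48.0.
Interpolate: 47.0 + 0.4·(48.0 − 47.0) = 47.0 + 0.4·1 = 47.4.

47.40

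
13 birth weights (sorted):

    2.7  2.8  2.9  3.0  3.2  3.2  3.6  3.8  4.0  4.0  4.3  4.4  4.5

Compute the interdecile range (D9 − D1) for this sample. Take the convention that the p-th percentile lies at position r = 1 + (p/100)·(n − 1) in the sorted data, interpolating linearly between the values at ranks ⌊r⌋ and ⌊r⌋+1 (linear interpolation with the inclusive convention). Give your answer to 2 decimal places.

n = 13.
P10: r = 2.2; ranks 2–3 are 2.8, 2.9; interpolating gives 2.82.
P90: r = 11.8; ranks 11–12 are 4.3, 4.4; interpolating gives 4.38.
Difference: 4.38 − 2.82 = 1.56.

1.56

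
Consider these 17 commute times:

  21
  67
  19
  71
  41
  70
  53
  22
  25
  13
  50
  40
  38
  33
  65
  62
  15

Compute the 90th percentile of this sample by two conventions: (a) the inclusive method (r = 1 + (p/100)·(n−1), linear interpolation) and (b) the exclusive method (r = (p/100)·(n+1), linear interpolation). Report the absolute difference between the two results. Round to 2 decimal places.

Sorted: 13, 15, 19, 21, 22, 25, 33, 38, 40, 41, 50, 53, 62, 65, 67, 70, 71.
n = 17.
(a) r = 15.4; between ranks 15 (67) and 16 (70): 68.2.
(b) r = 16.2; between ranks 16 (70) and 17 (71): 70.2.
|68.2 − 70.2| = 2.

2.00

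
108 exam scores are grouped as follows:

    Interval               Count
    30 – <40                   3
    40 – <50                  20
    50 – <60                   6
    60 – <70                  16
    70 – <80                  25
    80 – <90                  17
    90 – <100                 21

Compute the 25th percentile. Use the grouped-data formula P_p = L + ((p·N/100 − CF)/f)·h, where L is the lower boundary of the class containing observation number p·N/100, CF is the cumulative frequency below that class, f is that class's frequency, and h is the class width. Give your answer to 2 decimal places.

N = 108; target position k = 25/100 · 108 = 27.
Cumulative frequencies: 3, 23, 29, 45, 70, 87, 108.
Observation 27 falls in the class 50 – <60.
L = 50, CF = 23, f = 6, h = 10.
P25 = 50 + ((27 − 23)/6)·10 = 50 + 6.66667 = 56.6667.

56.67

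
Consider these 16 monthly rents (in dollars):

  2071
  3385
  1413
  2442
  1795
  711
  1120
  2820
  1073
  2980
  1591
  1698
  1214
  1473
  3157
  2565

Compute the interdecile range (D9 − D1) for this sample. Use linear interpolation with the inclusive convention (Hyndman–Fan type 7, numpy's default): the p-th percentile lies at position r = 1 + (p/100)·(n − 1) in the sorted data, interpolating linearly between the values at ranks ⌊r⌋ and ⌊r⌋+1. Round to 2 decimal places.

Sorted: 711, 1073, 1120, 1214, 1413, 1473, 1591, 1698, 1795, 2071, 2442, 2565, 2820, 2980, 3157, 3385.
n = 16.
P10: r = 2.5; ranks 2–3 are 1073, 1120; interpolating gives 1096.5.
P90: r = 14.5; ranks 14–15 are 2980, 3157; interpolating gives 3068.5.
Difference: 3068.5 − 1096.5 = 1972.

1972.00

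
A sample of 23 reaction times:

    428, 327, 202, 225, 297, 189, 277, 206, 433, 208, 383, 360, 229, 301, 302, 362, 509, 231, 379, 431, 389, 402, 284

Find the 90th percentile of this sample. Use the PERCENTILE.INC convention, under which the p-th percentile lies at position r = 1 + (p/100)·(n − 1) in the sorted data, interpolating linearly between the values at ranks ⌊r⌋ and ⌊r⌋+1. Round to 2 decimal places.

Sorted: 189, 202, 206, 208, 225, 229, 231, 277, 284, 297, 301, 302, 327, 360, 362, 379, 383, 389, 402, 428, 431, 433, 509.
n = 23.
r = 1 + (90/100)·(23 − 1) = 1 + 19.8 = 20.8.
Rank 20 is 428 and rank 21 is 431.
Interpolate: 428 + 0.8·(431 − 428) = 428 + 0.8·3 = 430.4.

430.40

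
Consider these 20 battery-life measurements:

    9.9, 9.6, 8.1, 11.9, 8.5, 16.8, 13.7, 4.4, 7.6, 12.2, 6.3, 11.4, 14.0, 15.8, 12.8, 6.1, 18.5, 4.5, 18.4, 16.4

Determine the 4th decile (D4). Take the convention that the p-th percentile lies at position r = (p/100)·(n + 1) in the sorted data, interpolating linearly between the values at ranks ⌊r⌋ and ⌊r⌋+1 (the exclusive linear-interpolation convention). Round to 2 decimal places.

Sorted: 4.4, 4.5, 6.1, 6.3, 7.6, 8.1, 8.5, 9.6, 9.9, 11.4, 11.9, 12.2, 12.8, 13.7, 14.0, 15.8, 16.4, 16.8, 18.4, 18.5.
n = 20.
r = (40/100)·(20 + 1) = 8.4.
Rank 8 is 9.6 and rank 9 is 9.9.
Interpolate: 9.6 + 0.4·(9.9 − 9.6) = 9.6 + 0.4·0.3 = 9.72.

9.72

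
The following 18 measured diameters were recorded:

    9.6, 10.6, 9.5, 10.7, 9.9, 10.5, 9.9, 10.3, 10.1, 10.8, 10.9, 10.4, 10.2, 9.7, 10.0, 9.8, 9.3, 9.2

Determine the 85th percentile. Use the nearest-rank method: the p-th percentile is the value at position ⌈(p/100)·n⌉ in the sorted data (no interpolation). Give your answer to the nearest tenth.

10.7

Sorted: 9.2, 9.3, 9.5, 9.6, 9.7, 9.8, 9.9, 9.9, 10.0, 10.1, 10.2, 10.3, 10.4, 10.5, 10.6, 10.7, 10.8, 10.9.
n = 18.
Position = ⌈85/100 · 18⌉ = ⌈15.3⌉ = 16.
The value at rank 16 is 10.7.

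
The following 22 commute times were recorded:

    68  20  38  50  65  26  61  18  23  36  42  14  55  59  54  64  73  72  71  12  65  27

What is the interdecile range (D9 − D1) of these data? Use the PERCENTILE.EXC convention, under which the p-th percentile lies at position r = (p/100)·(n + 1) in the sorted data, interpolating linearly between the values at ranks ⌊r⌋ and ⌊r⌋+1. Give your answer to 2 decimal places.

Sorted: 12, 14, 18, 20, 23, 26, 27, 36, 38, 42, 50, 54, 55, 59, 61, 64, 65, 65, 68, 71, 72, 73.
n = 22.
P10: r = 2.3; ranks 2–3 are 14, 18; interpolating gives 15.2.
P90: r = 20.7; ranks 20–21 are 71, 72; interpolating gives 71.7.
Difference: 71.7 − 15.2 = 56.5.

56.50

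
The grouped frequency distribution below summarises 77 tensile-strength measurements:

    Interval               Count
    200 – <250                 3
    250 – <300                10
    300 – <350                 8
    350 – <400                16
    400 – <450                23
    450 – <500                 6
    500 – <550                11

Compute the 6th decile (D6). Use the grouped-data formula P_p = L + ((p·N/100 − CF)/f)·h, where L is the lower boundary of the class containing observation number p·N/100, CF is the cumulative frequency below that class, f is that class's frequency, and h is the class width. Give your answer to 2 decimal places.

420.00

N = 77; target position k = 60/100 · 77 = 46.2.
Cumulative frequencies: 3, 13, 21, 37, 60, 66, 77.
Observation 46.2 falls in the class 400 – <450.
L = 400, CF = 37, f = 23, h = 50.
P60 = 400 + ((46.2 − 37)/23)·50 = 400 + 20 = 420.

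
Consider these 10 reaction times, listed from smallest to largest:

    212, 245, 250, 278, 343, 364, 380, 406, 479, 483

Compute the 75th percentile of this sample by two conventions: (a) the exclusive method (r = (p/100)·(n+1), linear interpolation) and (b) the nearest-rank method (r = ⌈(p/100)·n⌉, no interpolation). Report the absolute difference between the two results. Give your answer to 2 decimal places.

n = 10.
(a) r = 8.25; between ranks 8 (406) and 9 (479): 424.25.
(b) the nearest-rank method: rank 8 → 406.
|424.25 − 406| = 18.25.

18.25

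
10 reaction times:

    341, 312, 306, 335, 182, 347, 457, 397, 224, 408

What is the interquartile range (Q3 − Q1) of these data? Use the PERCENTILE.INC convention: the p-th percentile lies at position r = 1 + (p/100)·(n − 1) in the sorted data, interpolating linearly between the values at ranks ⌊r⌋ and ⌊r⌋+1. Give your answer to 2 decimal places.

Sorted: 182, 224, 306, 312, 335, 341, 347, 397, 408, 457.
n = 10.
P25: r = 3.25; ranks 3–4 are 306, 312; interpolating gives 307.5.
P75: r = 7.75; ranks 7–8 are 347, 397; interpolating gives 384.5.
Difference: 384.5 − 307.5 = 77.

77.00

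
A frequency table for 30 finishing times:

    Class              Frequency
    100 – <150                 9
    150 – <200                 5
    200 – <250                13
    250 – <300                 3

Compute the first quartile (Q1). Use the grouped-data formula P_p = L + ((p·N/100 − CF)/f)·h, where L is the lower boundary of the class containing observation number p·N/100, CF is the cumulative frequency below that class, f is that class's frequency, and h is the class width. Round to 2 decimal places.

N = 30; target position k = 25/100 · 30 = 7.5.
Cumulative frequencies: 9, 14, 27, 30.
Observation 7.5 falls in the class 100 – <150.
L = 100, CF = 0, f = 9, h = 50.
P25 = 100 + ((7.5 − 0)/9)·50 = 100 + 41.6667 = 141.667.

141.67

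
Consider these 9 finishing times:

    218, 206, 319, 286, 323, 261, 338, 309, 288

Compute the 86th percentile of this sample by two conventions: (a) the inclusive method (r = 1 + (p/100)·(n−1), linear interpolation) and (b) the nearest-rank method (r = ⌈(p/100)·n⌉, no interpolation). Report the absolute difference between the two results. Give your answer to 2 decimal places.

Sorted: 206, 218, 261, 286, 288, 309, 319, 323, 338.
n = 9.
(a) r = 7.88; between ranks 7 (319) and 8 (323): 322.52.
(b) the nearest-rank method: rank 8 → 323.
|322.52 − 323| = 0.48.

0.48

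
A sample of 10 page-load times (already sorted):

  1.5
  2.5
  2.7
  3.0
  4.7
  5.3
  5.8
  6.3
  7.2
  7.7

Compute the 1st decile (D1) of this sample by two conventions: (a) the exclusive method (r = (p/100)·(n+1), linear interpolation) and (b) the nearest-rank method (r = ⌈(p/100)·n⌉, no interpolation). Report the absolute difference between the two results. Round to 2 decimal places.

0.10

n = 10.
(a) r = 1.1; between ranks 1 (1.5) and 2 (2.5): 1.6.
(b) the nearest-rank method: rank 1 → 1.5.
|1.6 − 1.5| = 0.1.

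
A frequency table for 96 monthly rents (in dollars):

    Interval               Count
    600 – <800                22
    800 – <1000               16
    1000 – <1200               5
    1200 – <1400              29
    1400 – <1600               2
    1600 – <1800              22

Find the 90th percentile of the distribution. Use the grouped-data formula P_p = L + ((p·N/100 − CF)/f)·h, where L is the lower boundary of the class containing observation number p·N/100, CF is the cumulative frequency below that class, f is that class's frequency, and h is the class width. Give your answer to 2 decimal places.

1712.73

N = 96; target position k = 90/100 · 96 = 86.4.
Cumulative frequencies: 22, 38, 43, 72, 74, 96.
Observation 86.4 falls in the class 1600 – <1800.
L = 1600, CF = 74, f = 22, h = 200.
P90 = 1600 + ((86.4 − 74)/22)·200 = 1600 + 112.727 = 1712.73.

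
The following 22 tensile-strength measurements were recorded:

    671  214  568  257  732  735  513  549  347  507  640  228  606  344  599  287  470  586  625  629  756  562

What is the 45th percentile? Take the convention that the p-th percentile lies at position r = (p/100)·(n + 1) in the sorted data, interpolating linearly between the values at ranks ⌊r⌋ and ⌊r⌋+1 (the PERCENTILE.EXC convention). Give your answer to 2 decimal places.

553.55

Sorted: 214, 228, 257, 287, 344, 347, 470, 507, 513, 549, 562, 568, 586, 599, 606, 625, 629, 640, 671, 732, 735, 756.
n = 22.
r = (45/100)·(22 + 1) = 10.35.
Rank 10 is 549 and rank 11 is 562.
Interpolate: 549 + 0.35·(562 − 549) = 549 + 0.35·13 = 553.55.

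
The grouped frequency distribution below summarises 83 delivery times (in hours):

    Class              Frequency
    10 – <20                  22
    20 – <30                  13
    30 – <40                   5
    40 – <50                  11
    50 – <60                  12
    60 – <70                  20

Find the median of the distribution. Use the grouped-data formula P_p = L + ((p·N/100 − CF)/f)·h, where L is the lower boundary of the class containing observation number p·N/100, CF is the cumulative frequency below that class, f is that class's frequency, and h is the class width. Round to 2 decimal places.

N = 83; target position k = 50/100 · 83 = 41.5.
Cumulative frequencies: 22, 35, 40, 51, 63, 83.
Observation 41.5 falls in the class 40 – <50.
L = 40, CF = 40, f = 11, h = 10.
P50 = 40 + ((41.5 − 40)/11)·10 = 40 + 1.36364 = 41.3636.

41.36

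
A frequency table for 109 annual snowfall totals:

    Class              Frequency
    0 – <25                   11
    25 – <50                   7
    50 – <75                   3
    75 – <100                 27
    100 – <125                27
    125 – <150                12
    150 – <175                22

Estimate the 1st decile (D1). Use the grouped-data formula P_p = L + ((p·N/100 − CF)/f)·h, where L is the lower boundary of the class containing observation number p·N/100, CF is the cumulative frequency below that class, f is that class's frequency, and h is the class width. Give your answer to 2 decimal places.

24.77

N = 109; target position k = 10/100 · 109 = 10.9.
Cumulative frequencies: 11, 18, 21, 48, 75, 87, 109.
Observation 10.9 falls in the class 0 – <25.
L = 0, CF = 0, f = 11, h = 25.
P10 = 0 + ((10.9 − 0)/11)·25 = 0 + 24.7727 = 24.7727.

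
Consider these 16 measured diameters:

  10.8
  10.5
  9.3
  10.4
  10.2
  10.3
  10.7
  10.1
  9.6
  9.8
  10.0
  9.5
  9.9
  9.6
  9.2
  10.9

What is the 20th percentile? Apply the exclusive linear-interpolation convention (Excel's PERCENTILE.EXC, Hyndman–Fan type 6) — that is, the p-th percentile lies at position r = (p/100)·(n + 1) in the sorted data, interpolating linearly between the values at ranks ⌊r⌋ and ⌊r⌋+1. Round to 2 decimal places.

Sorted: 9.2, 9.3, 9.5, 9.6, 9.6, 9.8, 9.9, 10.0, 10.1, 10.2, 10.3, 10.4, 10.5, 10.7, 10.8, 10.9.
n = 16.
r = (20/100)·(16 + 1) = 3.4.
Rank 3 is 9.5 and rank 4 is 9.6.
Interpolate: 9.5 + 0.4·(9.6 − 9.5) = 9.5 + 0.4·0.1 = 9.54.

9.54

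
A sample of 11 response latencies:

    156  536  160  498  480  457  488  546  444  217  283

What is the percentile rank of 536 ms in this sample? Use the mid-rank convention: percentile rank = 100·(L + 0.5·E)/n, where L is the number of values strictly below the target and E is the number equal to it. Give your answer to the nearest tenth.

Sorted: 156, 160, 217, 283, 444, 457, 480, 488, 498, 536, 546.
Count below 536: L = 9; count equal: E = 1; n = 11.
Percentile rank = 100·(9 + 0.5·1)/11 = 100·9.5/11 = 86.36.

86.4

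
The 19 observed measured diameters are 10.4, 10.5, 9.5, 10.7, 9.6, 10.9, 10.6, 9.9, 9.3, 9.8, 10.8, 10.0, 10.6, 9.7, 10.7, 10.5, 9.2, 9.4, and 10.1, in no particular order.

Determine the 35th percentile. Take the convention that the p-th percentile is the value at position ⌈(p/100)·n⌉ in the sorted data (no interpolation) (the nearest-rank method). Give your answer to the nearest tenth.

Sorted: 9.2, 9.3, 9.4, 9.5, 9.6, 9.7, 9.8, 9.9, 10.0, 10.1, 10.4, 10.5, 10.5, 10.6, 10.6, 10.7, 10.7, 10.8, 10.9.
n = 19.
Position = ⌈35/100 · 19⌉ = ⌈6.65⌉ = 7.
The value at rank 7 is 9.8.

9.8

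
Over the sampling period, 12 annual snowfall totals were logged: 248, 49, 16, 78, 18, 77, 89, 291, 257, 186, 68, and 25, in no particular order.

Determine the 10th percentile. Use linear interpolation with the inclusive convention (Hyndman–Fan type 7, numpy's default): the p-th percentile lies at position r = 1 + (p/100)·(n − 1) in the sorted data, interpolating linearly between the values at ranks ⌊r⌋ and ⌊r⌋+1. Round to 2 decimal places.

Sorted: 16, 18, 25, 49, 68, 77, 78, 89, 186, 248, 257, 291.
n = 12.
r = 1 + (10/100)·(12 − 1) = 1 + 1.1 = 2.1.
Rank 2 is 18 and rank 3 is 25.
Interpolate: 18 + 0.1·(25 − 18) = 18 + 0.1·7 = 18.7.

18.70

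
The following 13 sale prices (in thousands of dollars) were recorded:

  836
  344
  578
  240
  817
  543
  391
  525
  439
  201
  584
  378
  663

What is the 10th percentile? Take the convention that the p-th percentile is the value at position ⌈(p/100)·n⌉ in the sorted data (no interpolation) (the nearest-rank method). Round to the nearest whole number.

240

Sorted: 201, 240, 344, 378, 391, 439, 525, 543, 578, 584, 663, 817, 836.
n = 13.
Position = ⌈10/100 · 13⌉ = ⌈1.3⌉ = 2.
The value at rank 2 is 240.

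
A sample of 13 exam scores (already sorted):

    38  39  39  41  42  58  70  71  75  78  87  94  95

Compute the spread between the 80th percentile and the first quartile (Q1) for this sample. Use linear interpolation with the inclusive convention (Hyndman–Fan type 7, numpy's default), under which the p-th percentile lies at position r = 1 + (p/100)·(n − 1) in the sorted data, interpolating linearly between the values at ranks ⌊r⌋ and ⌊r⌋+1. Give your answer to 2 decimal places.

n = 13.
P25: r = 4 (integer) → 41.
P80: r = 10.6; ranks 10–11 are 78, 87; interpolating gives 83.4.
Difference: 83.4 − 41 = 42.4.

42.40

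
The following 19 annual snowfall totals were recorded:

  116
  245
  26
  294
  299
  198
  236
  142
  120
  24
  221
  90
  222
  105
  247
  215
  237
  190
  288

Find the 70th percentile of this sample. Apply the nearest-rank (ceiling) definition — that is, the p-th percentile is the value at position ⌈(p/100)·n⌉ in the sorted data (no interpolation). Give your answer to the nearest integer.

237

Sorted: 24, 26, 90, 105, 116, 120, 142, 190, 198, 215, 221, 222, 236, 237, 245, 247, 288, 294, 299.
n = 19.
Position = ⌈70/100 · 19⌉ = ⌈13.3⌉ = 14.
The value at rank 14 is 237.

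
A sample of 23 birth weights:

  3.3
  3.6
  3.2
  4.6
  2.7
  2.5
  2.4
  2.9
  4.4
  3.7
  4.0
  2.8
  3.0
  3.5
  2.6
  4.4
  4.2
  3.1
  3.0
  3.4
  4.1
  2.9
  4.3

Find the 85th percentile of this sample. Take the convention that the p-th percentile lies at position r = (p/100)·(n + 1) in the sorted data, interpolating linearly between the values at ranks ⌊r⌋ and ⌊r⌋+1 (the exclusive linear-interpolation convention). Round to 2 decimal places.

4.34

Sorted: 2.4, 2.5, 2.6, 2.7, 2.8, 2.9, 2.9, 3.0, 3.0, 3.1, 3.2, 3.3, 3.4, 3.5, 3.6, 3.7, 4.0, 4.1, 4.2, 4.3, 4.4, 4.4, 4.6.
n = 23.
r = (85/100)·(23 + 1) = 20.4.
Rank 20 is 4.3 and rank 21 is 4.4.
Interpolate: 4.3 + 0.4·(4.4 − 4.3) = 4.3 + 0.4·0.1 = 4.34.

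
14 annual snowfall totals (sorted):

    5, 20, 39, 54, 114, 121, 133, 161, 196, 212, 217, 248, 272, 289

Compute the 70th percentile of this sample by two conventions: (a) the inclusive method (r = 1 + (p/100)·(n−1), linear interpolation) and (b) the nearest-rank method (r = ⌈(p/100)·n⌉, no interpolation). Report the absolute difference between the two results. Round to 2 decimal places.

0.50

n = 14.
(a) r = 10.1; between ranks 10 (212) and 11 (217): 212.5.
(b) the nearest-rank method: rank 10 → 212.
|212.5 − 212| = 0.5.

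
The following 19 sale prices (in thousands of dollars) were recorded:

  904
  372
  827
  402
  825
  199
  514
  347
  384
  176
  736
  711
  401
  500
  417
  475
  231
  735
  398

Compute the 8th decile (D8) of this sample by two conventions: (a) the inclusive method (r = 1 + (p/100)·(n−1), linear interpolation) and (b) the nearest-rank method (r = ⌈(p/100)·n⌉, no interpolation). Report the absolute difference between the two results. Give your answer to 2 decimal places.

Sorted: 176, 199, 231, 347, 372, 384, 398, 401, 402, 417, 475, 500, 514, 711, 735, 736, 825, 827, 904.
n = 19.
(a) r = 15.4; between ranks 15 (735) and 16 (736): 735.4.
(b) the nearest-rank method: rank 16 → 736.
|735.4 − 736| = 0.6.

0.60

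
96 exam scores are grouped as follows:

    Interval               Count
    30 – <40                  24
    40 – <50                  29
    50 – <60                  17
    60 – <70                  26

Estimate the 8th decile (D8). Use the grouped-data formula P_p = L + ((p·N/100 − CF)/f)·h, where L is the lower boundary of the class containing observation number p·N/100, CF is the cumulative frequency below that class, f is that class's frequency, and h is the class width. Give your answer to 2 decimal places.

62.62

N = 96; target position k = 80/100 · 96 = 76.8.
Cumulative frequencies: 24, 53, 70, 96.
Observation 76.8 falls in the class 60 – <70.
L = 60, CF = 70, f = 26, h = 10.
P80 = 60 + ((76.8 − 70)/26)·10 = 60 + 2.61538 = 62.6154.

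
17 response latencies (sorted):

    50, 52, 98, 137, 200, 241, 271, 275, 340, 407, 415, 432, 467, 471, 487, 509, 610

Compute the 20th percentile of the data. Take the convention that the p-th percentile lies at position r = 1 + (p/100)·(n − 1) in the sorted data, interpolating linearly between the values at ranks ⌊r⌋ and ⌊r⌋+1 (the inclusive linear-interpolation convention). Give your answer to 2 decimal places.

n = 17.
r = 1 + (20/100)·(17 − 1) = 1 + 3.2 = 4.2.
Rank 4 is 137 and rank 5 is 200.
Interpolate: 137 + 0.2·(200 − 137) = 137 + 0.2·63 = 149.6.

149.60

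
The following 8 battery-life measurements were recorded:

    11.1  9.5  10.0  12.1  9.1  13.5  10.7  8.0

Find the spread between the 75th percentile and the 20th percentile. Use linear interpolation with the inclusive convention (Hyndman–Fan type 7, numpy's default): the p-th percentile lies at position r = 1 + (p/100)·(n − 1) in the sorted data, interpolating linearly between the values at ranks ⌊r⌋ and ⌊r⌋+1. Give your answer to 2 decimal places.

Sorted: 8.0, 9.1, 9.5, 10.0, 10.7, 11.1, 12.1, 13.5.
n = 8.
P20: r = 2.4; ranks 2–3 are 9.1, 9.5; interpolating gives 9.26.
P75: r = 6.25; ranks 6–7 are 11.1, 12.1; interpolating gives 11.35.
Difference: 11.35 − 9.26 = 2.09.

2.09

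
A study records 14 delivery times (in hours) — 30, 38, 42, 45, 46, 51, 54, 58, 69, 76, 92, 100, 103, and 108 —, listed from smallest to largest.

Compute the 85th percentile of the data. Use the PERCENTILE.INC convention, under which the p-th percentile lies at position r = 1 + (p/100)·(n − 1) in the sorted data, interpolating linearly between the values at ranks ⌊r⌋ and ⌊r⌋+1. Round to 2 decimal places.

n = 14.
r = 1 + (85/100)·(14 − 1) = 1 + 11.05 = 12.05.
Rank 12 is 100 and rank 13 is 103.
Interpolate: 100 + 0.05·(103 − 100) = 100 + 0.05·3 = 100.15.

100.15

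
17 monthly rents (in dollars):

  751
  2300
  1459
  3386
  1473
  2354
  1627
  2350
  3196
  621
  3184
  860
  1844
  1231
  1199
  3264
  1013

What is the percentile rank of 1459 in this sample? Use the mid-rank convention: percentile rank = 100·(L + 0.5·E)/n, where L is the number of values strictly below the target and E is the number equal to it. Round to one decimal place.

38.2

Sorted: 621, 751, 860, 1013, 1199, 1231, 1459, 1473, 1627, 1844, 2300, 2350, 2354, 3184, 3196, 3264, 3386.
Count below 1459: L = 6; count equal: E = 1; n = 17.
Percentile rank = 100·(6 + 0.5·1)/17 = 100·6.5/17 = 38.24.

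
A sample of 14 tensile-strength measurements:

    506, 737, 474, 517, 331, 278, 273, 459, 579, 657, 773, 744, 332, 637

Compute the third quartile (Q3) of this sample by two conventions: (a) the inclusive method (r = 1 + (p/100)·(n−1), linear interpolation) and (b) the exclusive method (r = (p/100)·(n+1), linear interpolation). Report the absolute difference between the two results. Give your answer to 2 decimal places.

Sorted: 273, 278, 331, 332, 459, 474, 506, 517, 579, 637, 657, 737, 744, 773.
n = 14.
(a) r = 10.75; between ranks 10 (637) and 11 (657): 652.
(b) r = 11.25; between ranks 11 (657) and 12 (737): 677.
|652 − 677| = 25.

25.00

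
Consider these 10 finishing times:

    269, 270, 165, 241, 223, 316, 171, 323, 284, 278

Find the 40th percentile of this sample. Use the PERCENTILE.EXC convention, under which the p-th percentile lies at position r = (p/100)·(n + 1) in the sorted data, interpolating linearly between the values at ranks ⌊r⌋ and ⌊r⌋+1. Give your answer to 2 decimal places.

252.20

Sorted: 165, 171, 223, 241, 269, 270, 278, 284, 316, 323.
n = 10.
r = (40/100)·(10 + 1) = 4.4.
Rank 4 is 241 and rank 5 is 269.
Interpolate: 241 + 0.4·(269 − 241) = 241 + 0.4·28 = 252.2.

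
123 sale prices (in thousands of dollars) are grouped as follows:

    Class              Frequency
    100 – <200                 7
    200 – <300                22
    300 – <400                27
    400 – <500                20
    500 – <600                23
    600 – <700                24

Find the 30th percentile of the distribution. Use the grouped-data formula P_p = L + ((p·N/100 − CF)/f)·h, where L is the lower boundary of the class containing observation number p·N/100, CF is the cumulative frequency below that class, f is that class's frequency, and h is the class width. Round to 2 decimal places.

329.26

N = 123; target position k = 30/100 · 123 = 36.9.
Cumulative frequencies: 7, 29, 56, 76, 99, 123.
Observation 36.9 falls in the class 300 – <400.
L = 300, CF = 29, f = 27, h = 100.
P30 = 300 + ((36.9 − 29)/27)·100 = 300 + 29.2593 = 329.259.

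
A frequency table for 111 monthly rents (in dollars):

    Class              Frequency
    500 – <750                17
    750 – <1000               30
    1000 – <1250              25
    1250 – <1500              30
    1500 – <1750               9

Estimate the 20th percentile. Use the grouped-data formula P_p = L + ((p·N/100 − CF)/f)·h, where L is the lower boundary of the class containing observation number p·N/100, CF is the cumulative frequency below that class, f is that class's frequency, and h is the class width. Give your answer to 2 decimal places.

N = 111; target position k = 20/100 · 111 = 22.2.
Cumulative frequencies: 17, 47, 72, 102, 111.
Observation 22.2 falls in the class 750 – <1000.
L = 750, CF = 17, f = 30, h = 250.
P20 = 750 + ((22.2 − 17)/30)·250 = 750 + 43.3333 = 793.333.

793.33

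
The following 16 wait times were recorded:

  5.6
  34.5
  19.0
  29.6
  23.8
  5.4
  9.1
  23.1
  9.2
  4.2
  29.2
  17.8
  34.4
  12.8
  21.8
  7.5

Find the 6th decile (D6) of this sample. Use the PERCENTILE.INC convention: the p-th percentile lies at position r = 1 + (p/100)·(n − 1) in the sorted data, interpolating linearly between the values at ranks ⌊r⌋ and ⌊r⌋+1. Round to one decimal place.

21.8

Sorted: 4.2, 5.4, 5.6, 7.5, 9.1, 9.2, 12.8, 17.8, 19.0, 21.8, 23.1, 23.8, 29.2, 29.6, 34.4, 34.5.
n = 16.
r = 1 + (60/100)·(16 − 1) = 1 + 9 = 10.
r is an integer, so P60 is the value at rank 10: 21.8.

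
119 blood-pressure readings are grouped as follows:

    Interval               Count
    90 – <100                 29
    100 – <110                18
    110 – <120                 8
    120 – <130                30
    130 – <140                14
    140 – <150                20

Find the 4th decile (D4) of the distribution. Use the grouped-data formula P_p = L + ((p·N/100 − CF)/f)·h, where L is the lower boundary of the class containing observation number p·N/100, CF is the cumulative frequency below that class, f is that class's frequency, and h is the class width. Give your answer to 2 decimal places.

110.75

N = 119; target position k = 40/100 · 119 = 47.6.
Cumulative frequencies: 29, 47, 55, 85, 99, 119.
Observation 47.6 falls in the class 110 – <120.
L = 110, CF = 47, f = 8, h = 10.
P40 = 110 + ((47.6 − 47)/8)·10 = 110 + 0.75 = 110.75.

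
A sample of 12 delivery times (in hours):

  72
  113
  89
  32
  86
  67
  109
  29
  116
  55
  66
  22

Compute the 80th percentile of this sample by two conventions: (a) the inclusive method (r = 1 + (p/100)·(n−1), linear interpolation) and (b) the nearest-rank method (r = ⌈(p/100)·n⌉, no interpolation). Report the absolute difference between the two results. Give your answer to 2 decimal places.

Sorted: 22, 29, 32, 55, 66, 67, 72, 86, 89, 109, 113, 116.
n = 12.
(a) r = 9.8; between ranks 9 (89) and 10 (109): 105.
(b) the nearest-rank method: rank 10 → 109.
|105 − 109| = 4.

4.00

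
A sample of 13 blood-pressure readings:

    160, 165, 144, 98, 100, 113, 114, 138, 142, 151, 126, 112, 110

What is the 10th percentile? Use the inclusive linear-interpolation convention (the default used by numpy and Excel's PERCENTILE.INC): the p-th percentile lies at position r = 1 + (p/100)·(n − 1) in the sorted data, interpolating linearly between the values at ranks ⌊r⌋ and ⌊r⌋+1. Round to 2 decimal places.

Sorted: 98, 100, 110, 112, 113, 114, 126, 138, 142, 144, 151, 160, 165.
n = 13.
r = 1 + (10/100)·(13 − 1) = 1 + 1.2 = 2.2.
Rank 2 is 100 and rank 3 is 110.
Interpolate: 100 + 0.2·(110 − 100) = 100 + 0.2·10 = 102.

102.00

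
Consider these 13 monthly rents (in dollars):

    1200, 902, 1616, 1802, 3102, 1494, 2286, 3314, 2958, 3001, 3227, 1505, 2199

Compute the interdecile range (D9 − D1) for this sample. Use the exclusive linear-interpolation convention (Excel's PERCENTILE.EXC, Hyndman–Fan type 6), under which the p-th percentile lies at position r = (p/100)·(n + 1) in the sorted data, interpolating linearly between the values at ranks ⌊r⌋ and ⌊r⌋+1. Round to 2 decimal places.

Sorted: 902, 1200, 1494, 1505, 1616, 1802, 2199, 2286, 2958, 3001, 3102, 3227, 3314.
n = 13.
P10: r = 1.4; ranks 1–2 are 902, 1200; interpolating gives 1021.2.
P90: r = 12.6; ranks 12–13 are 3227, 3314; interpolating gives 3279.2.
Difference: 3279.2 − 1021.2 = 2258.

2258.00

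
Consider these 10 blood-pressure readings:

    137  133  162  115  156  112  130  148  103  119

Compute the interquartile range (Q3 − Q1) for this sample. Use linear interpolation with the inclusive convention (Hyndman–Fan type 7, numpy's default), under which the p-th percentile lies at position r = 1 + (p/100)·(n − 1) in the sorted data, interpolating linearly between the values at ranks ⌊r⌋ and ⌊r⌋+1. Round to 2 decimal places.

29.25

Sorted: 103, 112, 115, 119, 130, 133, 137, 148, 156, 162.
n = 10.
P25: r = 3.25; ranks 3–4 are 115, 119; interpolating gives 116.
P75: r = 7.75; ranks 7–8 are 137, 148; interpolating gives 145.25.
Difference: 145.25 − 116 = 29.25.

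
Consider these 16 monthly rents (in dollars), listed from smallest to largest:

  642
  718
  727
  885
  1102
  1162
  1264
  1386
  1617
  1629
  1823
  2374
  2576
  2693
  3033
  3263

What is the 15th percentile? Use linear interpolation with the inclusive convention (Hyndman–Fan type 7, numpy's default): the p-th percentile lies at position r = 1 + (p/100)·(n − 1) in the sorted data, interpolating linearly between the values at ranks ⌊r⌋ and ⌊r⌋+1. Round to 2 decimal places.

n = 16.
r = 1 + (15/100)·(16 − 1) = 1 + 2.25 = 3.25.
Rank 3 is 727 and rank 4 is 885.
Interpolate: 727 + 0.25·(885 − 727) = 727 + 0.25·158 = 766.5.

766.50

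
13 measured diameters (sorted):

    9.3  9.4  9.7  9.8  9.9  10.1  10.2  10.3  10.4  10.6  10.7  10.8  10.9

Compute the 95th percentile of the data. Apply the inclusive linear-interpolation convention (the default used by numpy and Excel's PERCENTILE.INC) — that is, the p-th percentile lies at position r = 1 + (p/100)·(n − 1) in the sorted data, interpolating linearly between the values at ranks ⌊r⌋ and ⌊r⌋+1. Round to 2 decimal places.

10.84

n = 13.
r = 1 + (95/100)·(13 − 1) = 1 + 11.4 = 12.4.
Rank 12 is 10.8 and rank 13 is 10.9.
Interpolate: 10.8 + 0.4·(10.9 − 10.8) = 10.8 + 0.4·0.1 = 10.84.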